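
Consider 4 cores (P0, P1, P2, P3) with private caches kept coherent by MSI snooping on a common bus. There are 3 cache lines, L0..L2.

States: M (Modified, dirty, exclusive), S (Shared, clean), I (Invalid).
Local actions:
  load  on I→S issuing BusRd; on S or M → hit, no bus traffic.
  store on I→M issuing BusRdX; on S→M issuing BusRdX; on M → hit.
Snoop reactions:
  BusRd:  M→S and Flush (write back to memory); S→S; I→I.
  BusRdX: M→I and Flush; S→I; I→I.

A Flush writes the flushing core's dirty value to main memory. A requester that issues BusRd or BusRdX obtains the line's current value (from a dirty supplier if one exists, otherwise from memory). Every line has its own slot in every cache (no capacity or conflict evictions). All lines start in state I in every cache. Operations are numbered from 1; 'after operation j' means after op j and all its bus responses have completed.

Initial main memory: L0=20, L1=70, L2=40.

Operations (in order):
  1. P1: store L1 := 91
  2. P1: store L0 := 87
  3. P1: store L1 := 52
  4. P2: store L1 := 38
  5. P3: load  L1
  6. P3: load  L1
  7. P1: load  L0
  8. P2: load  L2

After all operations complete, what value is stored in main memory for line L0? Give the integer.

step 1: P1: store L1 := 91  ⟶  IMII  (L1)  txn=BusRdX  M[L1]=70
step 2: P1: store L0 := 87  ⟶  IMII  (L0)  txn=BusRdX  M[L0]=20
step 3: P1: store L1 := 52  ⟶  IMII  (L1)  txn=∅  M[L1]=70
step 4: P2: store L1 := 38  ⟶  IIMI  (L1)  txn=BusRdX+Flush  M[L1]=52
step 5: P3: load  L1  ⟶  IISS  (L1)  txn=BusRd+Flush  M[L1]=38
step 6: P3: load  L1  ⟶  IISS  (L1)  txn=∅  M[L1]=38
step 7: P1: load  L0  ⟶  IMII  (L0)  txn=∅  M[L0]=20
step 8: P2: load  L2  ⟶  IISI  (L2)  txn=BusRd  M[L2]=40

memory[L0] = 20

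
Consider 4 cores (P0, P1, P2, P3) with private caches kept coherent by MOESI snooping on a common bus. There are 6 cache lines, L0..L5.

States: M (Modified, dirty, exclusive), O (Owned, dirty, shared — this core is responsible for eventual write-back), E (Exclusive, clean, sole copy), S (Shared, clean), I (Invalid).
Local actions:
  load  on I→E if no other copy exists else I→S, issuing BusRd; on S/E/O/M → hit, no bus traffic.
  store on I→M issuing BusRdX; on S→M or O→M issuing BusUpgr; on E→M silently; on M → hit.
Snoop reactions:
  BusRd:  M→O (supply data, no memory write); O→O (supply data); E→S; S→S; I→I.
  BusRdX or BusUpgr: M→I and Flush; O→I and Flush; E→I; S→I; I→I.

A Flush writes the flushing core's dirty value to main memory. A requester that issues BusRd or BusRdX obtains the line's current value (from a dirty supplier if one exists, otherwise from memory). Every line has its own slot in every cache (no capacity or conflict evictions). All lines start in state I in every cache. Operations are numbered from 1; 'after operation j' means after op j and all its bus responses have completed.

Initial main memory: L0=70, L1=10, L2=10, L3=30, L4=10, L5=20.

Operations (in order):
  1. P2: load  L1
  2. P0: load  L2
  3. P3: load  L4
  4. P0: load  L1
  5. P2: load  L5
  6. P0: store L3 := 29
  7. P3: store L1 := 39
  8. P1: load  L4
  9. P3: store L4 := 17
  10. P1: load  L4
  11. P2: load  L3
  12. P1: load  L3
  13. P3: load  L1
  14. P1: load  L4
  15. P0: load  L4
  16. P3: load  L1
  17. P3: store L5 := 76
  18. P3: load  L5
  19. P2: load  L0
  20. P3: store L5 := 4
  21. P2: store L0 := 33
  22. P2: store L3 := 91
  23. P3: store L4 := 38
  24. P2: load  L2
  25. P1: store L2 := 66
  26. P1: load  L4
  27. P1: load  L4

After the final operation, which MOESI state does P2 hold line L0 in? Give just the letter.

1. P2: load  L1  bus=[BusRd]  L1: P0=I P1=I P2=E P3=I  mem[L1]=10
2. P0: load  L2  bus=[BusRd]  L2: P0=E P1=I P2=I P3=I  mem[L2]=10
3. P3: load  L4  bus=[BusRd]  L4: P0=I P1=I P2=I P3=E  mem[L4]=10
4. P0: load  L1  bus=[BusRd]  L1: P0=S P1=I P2=S P3=I  mem[L1]=10
5. P2: load  L5  bus=[BusRd]  L5: P0=I P1=I P2=E P3=I  mem[L5]=20
6. P0: store L3 := 29  bus=[BusRdX]  L3: P0=M P1=I P2=I P3=I  mem[L3]=30
7. P3: store L1 := 39  bus=[BusRdX]  L1: P0=I P1=I P2=I P3=M  mem[L1]=10
8. P1: load  L4  bus=[BusRd]  L4: P0=I P1=S P2=I P3=S  mem[L4]=10
9. P3: store L4 := 17  bus=[BusUpgr]  L4: P0=I P1=I P2=I P3=M  mem[L4]=10
10. P1: load  L4  bus=[BusRd]  L4: P0=I P1=S P2=I P3=O  mem[L4]=10
11. P2: load  L3  bus=[BusRd]  L3: P0=O P1=I P2=S P3=I  mem[L3]=30
12. P1: load  L3  bus=[BusRd]  L3: P0=O P1=S P2=S P3=I  mem[L3]=30
13. P3: load  L1  bus=[-]  L1: P0=I P1=I P2=I P3=M  mem[L1]=10
14. P1: load  L4  bus=[-]  L4: P0=I P1=S P2=I P3=O  mem[L4]=10
15. P0: load  L4  bus=[BusRd]  L4: P0=S P1=S P2=I P3=O  mem[L4]=10
16. P3: load  L1  bus=[-]  L1: P0=I P1=I P2=I P3=M  mem[L1]=10
17. P3: store L5 := 76  bus=[BusRdX]  L5: P0=I P1=I P2=I P3=M  mem[L5]=20
18. P3: load  L5  bus=[-]  L5: P0=I P1=I P2=I P3=M  mem[L5]=20
19. P2: load  L0  bus=[BusRd]  L0: P0=I P1=I P2=E P3=I  mem[L0]=70
20. P3: store L5 := 4  bus=[-]  L5: P0=I P1=I P2=I P3=M  mem[L5]=20
21. P2: store L0 := 33  bus=[-]  L0: P0=I P1=I P2=M P3=I  mem[L0]=70
22. P2: store L3 := 91  bus=[BusUpgr,Flush]  L3: P0=I P1=I P2=M P3=I  mem[L3]=29
23. P3: store L4 := 38  bus=[BusUpgr]  L4: P0=I P1=I P2=I P3=M  mem[L4]=10
24. P2: load  L2  bus=[BusRd]  L2: P0=S P1=I P2=S P3=I  mem[L2]=10
25. P1: store L2 := 66  bus=[BusRdX]  L2: P0=I P1=M P2=I P3=I  mem[L2]=10
26. P1: load  L4  bus=[BusRd]  L4: P0=I P1=S P2=I P3=O  mem[L4]=10
27. P1: load  L4  bus=[-]  L4: P0=I P1=S P2=I P3=O  mem[L4]=10

state = M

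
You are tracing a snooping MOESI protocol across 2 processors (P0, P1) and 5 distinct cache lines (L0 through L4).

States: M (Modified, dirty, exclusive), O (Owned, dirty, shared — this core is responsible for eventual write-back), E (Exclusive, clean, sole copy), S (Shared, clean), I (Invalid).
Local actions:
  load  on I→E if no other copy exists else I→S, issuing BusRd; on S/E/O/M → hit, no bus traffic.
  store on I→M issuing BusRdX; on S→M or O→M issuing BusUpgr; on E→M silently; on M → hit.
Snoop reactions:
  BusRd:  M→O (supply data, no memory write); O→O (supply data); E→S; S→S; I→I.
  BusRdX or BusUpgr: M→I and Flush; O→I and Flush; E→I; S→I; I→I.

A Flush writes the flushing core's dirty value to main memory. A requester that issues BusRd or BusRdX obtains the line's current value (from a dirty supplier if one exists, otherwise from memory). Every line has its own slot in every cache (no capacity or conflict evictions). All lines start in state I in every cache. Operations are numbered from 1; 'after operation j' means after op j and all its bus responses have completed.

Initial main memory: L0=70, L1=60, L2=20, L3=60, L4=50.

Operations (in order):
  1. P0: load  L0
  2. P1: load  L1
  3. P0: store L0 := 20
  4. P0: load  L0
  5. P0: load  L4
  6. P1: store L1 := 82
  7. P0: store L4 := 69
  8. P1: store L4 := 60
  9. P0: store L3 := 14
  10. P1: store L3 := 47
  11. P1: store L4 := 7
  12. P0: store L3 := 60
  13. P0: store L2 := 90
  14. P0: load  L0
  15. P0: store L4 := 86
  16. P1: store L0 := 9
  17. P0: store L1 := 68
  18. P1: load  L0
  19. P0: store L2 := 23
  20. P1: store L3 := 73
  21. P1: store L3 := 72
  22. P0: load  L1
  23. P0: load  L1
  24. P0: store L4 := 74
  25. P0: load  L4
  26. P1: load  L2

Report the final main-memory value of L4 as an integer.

1. P0: load  L0  bus=[BusRd]  L0: P0=E P1=I  mem[L0]=70
2. P1: load  L1  bus=[BusRd]  L1: P0=I P1=E  mem[L1]=60
3. P0: store L0 := 20  bus=[-]  L0: P0=M P1=I  mem[L0]=70
4. P0: load  L0  bus=[-]  L0: P0=M P1=I  mem[L0]=70
5. P0: load  L4  bus=[BusRd]  L4: P0=E P1=I  mem[L4]=50
6. P1: store L1 := 82  bus=[-]  L1: P0=I P1=M  mem[L1]=60
7. P0: store L4 := 69  bus=[-]  L4: P0=M P1=I  mem[L4]=50
8. P1: store L4 := 60  bus=[BusRdX,Flush]  L4: P0=I P1=M  mem[L4]=69
9. P0: store L3 := 14  bus=[BusRdX]  L3: P0=M P1=I  mem[L3]=60
10. P1: store L3 := 47  bus=[BusRdX,Flush]  L3: P0=I P1=M  mem[L3]=14
11. P1: store L4 := 7  bus=[-]  L4: P0=I P1=M  mem[L4]=69
12. P0: store L3 := 60  bus=[BusRdX,Flush]  L3: P0=M P1=I  mem[L3]=47
13. P0: store L2 := 90  bus=[BusRdX]  L2: P0=M P1=I  mem[L2]=20
14. P0: load  L0  bus=[-]  L0: P0=M P1=I  mem[L0]=70
15. P0: store L4 := 86  bus=[BusRdX,Flush]  L4: P0=M P1=I  mem[L4]=7
16. P1: store L0 := 9  bus=[BusRdX,Flush]  L0: P0=I P1=M  mem[L0]=20
17. P0: store L1 := 68  bus=[BusRdX,Flush]  L1: P0=M P1=I  mem[L1]=82
18. P1: load  L0  bus=[-]  L0: P0=I P1=M  mem[L0]=20
19. P0: store L2 := 23  bus=[-]  L2: P0=M P1=I  mem[L2]=20
20. P1: store L3 := 73  bus=[BusRdX,Flush]  L3: P0=I P1=M  mem[L3]=60
21. P1: store L3 := 72  bus=[-]  L3: P0=I P1=M  mem[L3]=60
22. P0: load  L1  bus=[-]  L1: P0=M P1=I  mem[L1]=82
23. P0: load  L1  bus=[-]  L1: P0=M P1=I  mem[L1]=82
24. P0: store L4 := 74  bus=[-]  L4: P0=M P1=I  mem[L4]=7
25. P0: load  L4  bus=[-]  L4: P0=M P1=I  mem[L4]=7
26. P1: load  L2  bus=[BusRd]  L2: P0=O P1=S  mem[L2]=20

memory[L4] = 7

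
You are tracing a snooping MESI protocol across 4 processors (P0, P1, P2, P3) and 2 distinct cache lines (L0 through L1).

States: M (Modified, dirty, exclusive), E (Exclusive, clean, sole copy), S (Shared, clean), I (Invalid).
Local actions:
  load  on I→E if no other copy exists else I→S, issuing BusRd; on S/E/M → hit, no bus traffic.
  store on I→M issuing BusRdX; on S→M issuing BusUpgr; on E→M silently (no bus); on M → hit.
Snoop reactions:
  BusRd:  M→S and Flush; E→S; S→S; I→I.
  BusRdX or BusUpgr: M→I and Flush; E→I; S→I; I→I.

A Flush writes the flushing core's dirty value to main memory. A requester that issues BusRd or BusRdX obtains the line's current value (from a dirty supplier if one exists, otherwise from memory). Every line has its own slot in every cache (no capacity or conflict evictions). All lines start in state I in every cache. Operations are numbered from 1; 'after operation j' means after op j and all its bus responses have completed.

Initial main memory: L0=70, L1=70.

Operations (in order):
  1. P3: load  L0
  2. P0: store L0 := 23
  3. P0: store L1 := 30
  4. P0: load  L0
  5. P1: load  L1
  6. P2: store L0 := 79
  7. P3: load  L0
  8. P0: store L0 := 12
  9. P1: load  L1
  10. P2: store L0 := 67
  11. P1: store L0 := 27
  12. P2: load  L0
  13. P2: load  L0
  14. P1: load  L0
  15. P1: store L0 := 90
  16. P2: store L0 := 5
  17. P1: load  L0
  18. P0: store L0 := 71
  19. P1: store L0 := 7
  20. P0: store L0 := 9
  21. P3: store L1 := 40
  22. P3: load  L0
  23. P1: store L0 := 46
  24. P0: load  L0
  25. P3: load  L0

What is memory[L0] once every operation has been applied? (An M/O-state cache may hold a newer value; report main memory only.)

  op1 P3: load  L0 → I/I/I/E on L0; bus BusRd; mem=70
  op2 P0: store L0 := 23 → M/I/I/I on L0; bus BusRdX; mem=70
  op3 P0: store L1 := 30 → M/I/I/I on L1; bus BusRdX; mem=70
  op4 P0: load  L0 → M/I/I/I on L0; bus (none); mem=70
  op5 P1: load  L1 → S/S/I/I on L1; bus BusRd Flush; mem=30
  op6 P2: store L0 := 79 → I/I/M/I on L0; bus BusRdX Flush; mem=23
  op7 P3: load  L0 → I/I/S/S on L0; bus BusRd Flush; mem=79
  op8 P0: store L0 := 12 → M/I/I/I on L0; bus BusRdX; mem=79
  op9 P1: load  L1 → S/S/I/I on L1; bus (none); mem=30
  op10 P2: store L0 := 67 → I/I/M/I on L0; bus BusRdX Flush; mem=12
  op11 P1: store L0 := 27 → I/M/I/I on L0; bus BusRdX Flush; mem=67
  op12 P2: load  L0 → I/S/S/I on L0; bus BusRd Flush; mem=27
  op13 P2: load  L0 → I/S/S/I on L0; bus (none); mem=27
  op14 P1: load  L0 → I/S/S/I on L0; bus (none); mem=27
  op15 P1: store L0 := 90 → I/M/I/I on L0; bus BusUpgr; mem=27
  op16 P2: store L0 := 5 → I/I/M/I on L0; bus BusRdX Flush; mem=90
  op17 P1: load  L0 → I/S/S/I on L0; bus BusRd Flush; mem=5
  op18 P0: store L0 := 71 → M/I/I/I on L0; bus BusRdX; mem=5
  op19 P1: store L0 := 7 → I/M/I/I on L0; bus BusRdX Flush; mem=71
  op20 P0: store L0 := 9 → M/I/I/I on L0; bus BusRdX Flush; mem=7
  op21 P3: store L1 := 40 → I/I/I/M on L1; bus BusRdX; mem=30
  op22 P3: load  L0 → S/I/I/S on L0; bus BusRd Flush; mem=9
  op23 P1: store L0 := 46 → I/M/I/I on L0; bus BusRdX; mem=9
  op24 P0: load  L0 → S/S/I/I on L0; bus BusRd Flush; mem=46
  op25 P3: load  L0 → S/S/I/S on L0; bus BusRd; mem=46

memory[L0] = 46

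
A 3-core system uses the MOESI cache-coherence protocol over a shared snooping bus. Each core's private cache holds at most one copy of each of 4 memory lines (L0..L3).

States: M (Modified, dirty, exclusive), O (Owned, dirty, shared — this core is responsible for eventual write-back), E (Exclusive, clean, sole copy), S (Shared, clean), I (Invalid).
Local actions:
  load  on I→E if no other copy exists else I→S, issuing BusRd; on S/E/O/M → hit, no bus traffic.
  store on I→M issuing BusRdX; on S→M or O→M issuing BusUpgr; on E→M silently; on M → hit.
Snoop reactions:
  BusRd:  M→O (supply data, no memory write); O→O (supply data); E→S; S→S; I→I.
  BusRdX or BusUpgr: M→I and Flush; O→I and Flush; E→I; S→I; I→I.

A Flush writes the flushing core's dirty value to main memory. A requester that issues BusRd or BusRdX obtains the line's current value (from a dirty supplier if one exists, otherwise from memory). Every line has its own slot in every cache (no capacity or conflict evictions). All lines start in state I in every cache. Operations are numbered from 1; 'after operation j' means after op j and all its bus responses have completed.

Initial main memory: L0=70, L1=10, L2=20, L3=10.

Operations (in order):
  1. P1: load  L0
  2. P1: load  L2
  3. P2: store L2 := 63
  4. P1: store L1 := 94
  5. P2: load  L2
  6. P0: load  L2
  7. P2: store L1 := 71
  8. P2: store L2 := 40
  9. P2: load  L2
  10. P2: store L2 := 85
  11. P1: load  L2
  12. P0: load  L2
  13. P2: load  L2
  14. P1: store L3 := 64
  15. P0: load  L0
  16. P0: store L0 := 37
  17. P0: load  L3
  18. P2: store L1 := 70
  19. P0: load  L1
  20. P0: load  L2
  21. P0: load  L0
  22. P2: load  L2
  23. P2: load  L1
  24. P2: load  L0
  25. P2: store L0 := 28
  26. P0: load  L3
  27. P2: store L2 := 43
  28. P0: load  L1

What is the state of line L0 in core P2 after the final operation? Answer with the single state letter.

state = M

  op1 P1: load  L0 → I/E/I on L0; bus BusRd; mem=70
  op2 P1: load  L2 → I/E/I on L2; bus BusRd; mem=20
  op3 P2: store L2 := 63 → I/I/M on L2; bus BusRdX; mem=20
  op4 P1: store L1 := 94 → I/M/I on L1; bus BusRdX; mem=10
  op5 P2: load  L2 → I/I/M on L2; bus (none); mem=20
  op6 P0: load  L2 → S/I/O on L2; bus BusRd; mem=20
  op7 P2: store L1 := 71 → I/I/M on L1; bus BusRdX Flush; mem=94
  op8 P2: store L2 := 40 → I/I/M on L2; bus BusUpgr; mem=20
  op9 P2: load  L2 → I/I/M on L2; bus (none); mem=20
  op10 P2: store L2 := 85 → I/I/M on L2; bus (none); mem=20
  op11 P1: load  L2 → I/S/O on L2; bus BusRd; mem=20
  op12 P0: load  L2 → S/S/O on L2; bus BusRd; mem=20
  op13 P2: load  L2 → S/S/O on L2; bus (none); mem=20
  op14 P1: store L3 := 64 → I/M/I on L3; bus BusRdX; mem=10
  op15 P0: load  L0 → S/S/I on L0; bus BusRd; mem=70
  op16 P0: store L0 := 37 → M/I/I on L0; bus BusUpgr; mem=70
  op17 P0: load  L3 → S/O/I on L3; bus BusRd; mem=10
  op18 P2: store L1 := 70 → I/I/M on L1; bus (none); mem=94
  op19 P0: load  L1 → S/I/O on L1; bus BusRd; mem=94
  op20 P0: load  L2 → S/S/O on L2; bus (none); mem=20
  op21 P0: load  L0 → M/I/I on L0; bus (none); mem=70
  op22 P2: load  L2 → S/S/O on L2; bus (none); mem=20
  op23 P2: load  L1 → S/I/O on L1; bus (none); mem=94
  op24 P2: load  L0 → O/I/S on L0; bus BusRd; mem=70
  op25 P2: store L0 := 28 → I/I/M on L0; bus BusUpgr Flush; mem=37
  op26 P0: load  L3 → S/O/I on L3; bus (none); mem=10
  op27 P2: store L2 := 43 → I/I/M on L2; bus BusUpgr; mem=20
  op28 P0: load  L1 → S/I/O on L1; bus (none); mem=94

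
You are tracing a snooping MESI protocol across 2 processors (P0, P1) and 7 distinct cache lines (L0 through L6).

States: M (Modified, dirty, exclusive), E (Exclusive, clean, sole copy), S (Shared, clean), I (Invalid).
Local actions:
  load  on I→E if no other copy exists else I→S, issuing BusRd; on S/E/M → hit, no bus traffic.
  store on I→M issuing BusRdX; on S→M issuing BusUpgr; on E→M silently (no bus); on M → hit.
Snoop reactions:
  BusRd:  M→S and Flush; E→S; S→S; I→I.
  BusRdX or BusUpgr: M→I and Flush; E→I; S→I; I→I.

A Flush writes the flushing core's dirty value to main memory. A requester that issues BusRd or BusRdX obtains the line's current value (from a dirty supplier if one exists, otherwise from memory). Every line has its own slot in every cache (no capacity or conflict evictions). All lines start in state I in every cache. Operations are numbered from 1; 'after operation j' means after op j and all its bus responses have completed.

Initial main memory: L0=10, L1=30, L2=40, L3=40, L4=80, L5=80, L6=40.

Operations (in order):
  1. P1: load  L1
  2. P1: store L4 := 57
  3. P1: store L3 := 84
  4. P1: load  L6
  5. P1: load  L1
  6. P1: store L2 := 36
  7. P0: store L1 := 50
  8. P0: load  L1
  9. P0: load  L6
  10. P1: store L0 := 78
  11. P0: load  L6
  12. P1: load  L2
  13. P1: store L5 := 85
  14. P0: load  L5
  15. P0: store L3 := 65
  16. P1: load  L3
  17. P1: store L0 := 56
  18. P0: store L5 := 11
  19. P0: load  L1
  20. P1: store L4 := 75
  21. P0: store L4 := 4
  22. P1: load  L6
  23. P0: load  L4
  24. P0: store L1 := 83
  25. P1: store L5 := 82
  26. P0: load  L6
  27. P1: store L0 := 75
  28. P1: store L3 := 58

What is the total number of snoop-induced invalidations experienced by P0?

step 1: P1: load  L1  ⟶  IE  (L1)  txn=BusRd  M[L1]=30
step 2: P1: store L4 := 57  ⟶  IM  (L4)  txn=BusRdX  M[L4]=80
step 3: P1: store L3 := 84  ⟶  IM  (L3)  txn=BusRdX  M[L3]=40
step 4: P1: load  L6  ⟶  IE  (L6)  txn=BusRd  M[L6]=40
step 5: P1: load  L1  ⟶  IE  (L1)  txn=∅  M[L1]=30
step 6: P1: store L2 := 36  ⟶  IM  (L2)  txn=BusRdX  M[L2]=40
step 7: P0: store L1 := 50  ⟶  MI  (L1)  txn=BusRdX  M[L1]=30
step 8: P0: load  L1  ⟶  MI  (L1)  txn=∅  M[L1]=30
step 9: P0: load  L6  ⟶  SS  (L6)  txn=BusRd  M[L6]=40
step 10: P1: store L0 := 78  ⟶  IM  (L0)  txn=BusRdX  M[L0]=10
step 11: P0: load  L6  ⟶  SS  (L6)  txn=∅  M[L6]=40
step 12: P1: load  L2  ⟶  IM  (L2)  txn=∅  M[L2]=40
step 13: P1: store L5 := 85  ⟶  IM  (L5)  txn=BusRdX  M[L5]=80
step 14: P0: load  L5  ⟶  SS  (L5)  txn=BusRd+Flush  M[L5]=85
step 15: P0: store L3 := 65  ⟶  MI  (L3)  txn=BusRdX+Flush  M[L3]=84
step 16: P1: load  L3  ⟶  SS  (L3)  txn=BusRd+Flush  M[L3]=65
step 17: P1: store L0 := 56  ⟶  IM  (L0)  txn=∅  M[L0]=10
step 18: P0: store L5 := 11  ⟶  MI  (L5)  txn=BusUpgr  M[L5]=85
step 19: P0: load  L1  ⟶  MI  (L1)  txn=∅  M[L1]=30
step 20: P1: store L4 := 75  ⟶  IM  (L4)  txn=∅  M[L4]=80
step 21: P0: store L4 := 4  ⟶  MI  (L4)  txn=BusRdX+Flush  M[L4]=75
step 22: P1: load  L6  ⟶  SS  (L6)  txn=∅  M[L6]=40
step 23: P0: load  L4  ⟶  MI  (L4)  txn=∅  M[L4]=75
step 24: P0: store L1 := 83  ⟶  MI  (L1)  txn=∅  M[L1]=30
step 25: P1: store L5 := 82  ⟶  IM  (L5)  txn=BusRdX+Flush  M[L5]=11
step 26: P0: load  L6  ⟶  SS  (L6)  txn=∅  M[L6]=40
step 27: P1: store L0 := 75  ⟶  IM  (L0)  txn=∅  M[L0]=10
step 28: P1: store L3 := 58  ⟶  IM  (L3)  txn=BusUpgr  M[L3]=65

invalidations = 2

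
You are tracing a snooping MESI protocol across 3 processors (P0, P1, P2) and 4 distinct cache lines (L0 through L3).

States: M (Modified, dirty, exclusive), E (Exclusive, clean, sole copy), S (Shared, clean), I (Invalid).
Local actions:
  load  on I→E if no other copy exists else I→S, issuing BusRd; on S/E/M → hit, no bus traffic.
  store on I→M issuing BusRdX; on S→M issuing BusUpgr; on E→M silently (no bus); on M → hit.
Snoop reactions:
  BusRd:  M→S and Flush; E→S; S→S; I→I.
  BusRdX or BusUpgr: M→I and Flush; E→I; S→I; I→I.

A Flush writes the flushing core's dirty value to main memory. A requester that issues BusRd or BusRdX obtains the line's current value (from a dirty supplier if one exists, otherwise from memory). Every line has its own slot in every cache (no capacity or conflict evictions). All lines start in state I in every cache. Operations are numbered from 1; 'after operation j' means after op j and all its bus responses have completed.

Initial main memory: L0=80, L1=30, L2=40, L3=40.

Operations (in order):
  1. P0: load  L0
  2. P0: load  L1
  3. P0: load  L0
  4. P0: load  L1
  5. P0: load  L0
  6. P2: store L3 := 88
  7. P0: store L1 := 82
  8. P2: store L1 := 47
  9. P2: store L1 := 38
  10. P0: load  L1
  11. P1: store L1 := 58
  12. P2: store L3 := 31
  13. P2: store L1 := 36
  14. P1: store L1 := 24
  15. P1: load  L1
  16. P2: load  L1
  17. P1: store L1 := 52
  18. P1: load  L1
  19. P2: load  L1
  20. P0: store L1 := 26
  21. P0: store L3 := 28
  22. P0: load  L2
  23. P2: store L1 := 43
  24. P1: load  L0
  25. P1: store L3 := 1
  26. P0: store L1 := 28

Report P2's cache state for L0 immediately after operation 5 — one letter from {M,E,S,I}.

[1] P0: load  L0 | P0:E(80), P1:I, P2:I | bus: BusRd
[2] P0: load  L1 | P0:E(30), P1:I, P2:I | bus: BusRd
[3] P0: load  L0 | P0:E(80), P1:I, P2:I | bus: none
[4] P0: load  L1 | P0:E(30), P1:I, P2:I | bus: none
[5] P0: load  L0 | P0:E(80), P1:I, P2:I | bus: none
[6] P2: store L3 := 88 | P0:I, P1:I, P2:M(88) | bus: BusRdX
[7] P0: store L1 := 82 | P0:M(82), P1:I, P2:I | bus: none
[8] P2: store L1 := 47 | P0:I, P1:I, P2:M(47) | bus: BusRdX,Flush
[9] P2: store L1 := 38 | P0:I, P1:I, P2:M(38) | bus: none
[10] P0: load  L1 | P0:S(38), P1:I, P2:S(38) | bus: BusRd,Flush
[11] P1: store L1 := 58 | P0:I, P1:M(58), P2:I | bus: BusRdX
[12] P2: store L3 := 31 | P0:I, P1:I, P2:M(31) | bus: none
[13] P2: store L1 := 36 | P0:I, P1:I, P2:M(36) | bus: BusRdX,Flush
[14] P1: store L1 := 24 | P0:I, P1:M(24), P2:I | bus: BusRdX,Flush
[15] P1: load  L1 | P0:I, P1:M(24), P2:I | bus: none
[16] P2: load  L1 | P0:I, P1:S(24), P2:S(24) | bus: BusRd,Flush
[17] P1: store L1 := 52 | P0:I, P1:M(52), P2:I | bus: BusUpgr
[18] P1: load  L1 | P0:I, P1:M(52), P2:I | bus: none
[19] P2: load  L1 | P0:I, P1:S(52), P2:S(52) | bus: BusRd,Flush
[20] P0: store L1 := 26 | P0:M(26), P1:I, P2:I | bus: BusRdX
[21] P0: store L3 := 28 | P0:M(28), P1:I, P2:I | bus: BusRdX,Flush
[22] P0: load  L2 | P0:E(40), P1:I, P2:I | bus: BusRd
[23] P2: store L1 := 43 | P0:I, P1:I, P2:M(43) | bus: BusRdX,Flush
[24] P1: load  L0 | P0:S(80), P1:S(80), P2:I | bus: BusRd
[25] P1: store L3 := 1 | P0:I, P1:M(1), P2:I | bus: BusRdX,Flush
[26] P0: store L1 := 28 | P0:M(28), P1:I, P2:I | bus: BusRdX,Flush

state = I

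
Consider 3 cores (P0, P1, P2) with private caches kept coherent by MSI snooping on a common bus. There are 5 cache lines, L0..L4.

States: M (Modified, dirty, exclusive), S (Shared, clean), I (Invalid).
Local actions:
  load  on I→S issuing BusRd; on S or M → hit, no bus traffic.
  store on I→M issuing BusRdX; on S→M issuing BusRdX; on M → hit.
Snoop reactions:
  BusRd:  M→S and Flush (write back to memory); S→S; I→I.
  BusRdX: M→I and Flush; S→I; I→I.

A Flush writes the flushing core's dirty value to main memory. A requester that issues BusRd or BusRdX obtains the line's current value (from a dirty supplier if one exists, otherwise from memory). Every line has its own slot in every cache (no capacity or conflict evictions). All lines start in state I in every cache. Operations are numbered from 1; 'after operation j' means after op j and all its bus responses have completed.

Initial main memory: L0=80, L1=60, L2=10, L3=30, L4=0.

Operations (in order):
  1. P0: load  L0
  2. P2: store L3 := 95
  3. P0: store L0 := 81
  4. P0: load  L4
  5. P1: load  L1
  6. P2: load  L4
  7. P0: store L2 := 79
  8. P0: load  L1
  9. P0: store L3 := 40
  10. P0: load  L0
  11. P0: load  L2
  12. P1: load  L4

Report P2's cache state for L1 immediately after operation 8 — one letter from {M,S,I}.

  op1 P0: load  L0 → S/I/I on L0; bus BusRd; mem=80
  op2 P2: store L3 := 95 → I/I/M on L3; bus BusRdX; mem=30
  op3 P0: store L0 := 81 → M/I/I on L0; bus BusRdX; mem=80
  op4 P0: load  L4 → S/I/I on L4; bus BusRd; mem=0
  op5 P1: load  L1 → I/S/I on L1; bus BusRd; mem=60
  op6 P2: load  L4 → S/I/S on L4; bus BusRd; mem=0
  op7 P0: store L2 := 79 → M/I/I on L2; bus BusRdX; mem=10
  op8 P0: load  L1 → S/S/I on L1; bus BusRd; mem=60
  op9 P0: store L3 := 40 → M/I/I on L3; bus BusRdX Flush; mem=95
  op10 P0: load  L0 → M/I/I on L0; bus (none); mem=80
  op11 P0: load  L2 → M/I/I on L2; bus (none); mem=10
  op12 P1: load  L4 → S/S/S on L4; bus BusRd; mem=0

state = I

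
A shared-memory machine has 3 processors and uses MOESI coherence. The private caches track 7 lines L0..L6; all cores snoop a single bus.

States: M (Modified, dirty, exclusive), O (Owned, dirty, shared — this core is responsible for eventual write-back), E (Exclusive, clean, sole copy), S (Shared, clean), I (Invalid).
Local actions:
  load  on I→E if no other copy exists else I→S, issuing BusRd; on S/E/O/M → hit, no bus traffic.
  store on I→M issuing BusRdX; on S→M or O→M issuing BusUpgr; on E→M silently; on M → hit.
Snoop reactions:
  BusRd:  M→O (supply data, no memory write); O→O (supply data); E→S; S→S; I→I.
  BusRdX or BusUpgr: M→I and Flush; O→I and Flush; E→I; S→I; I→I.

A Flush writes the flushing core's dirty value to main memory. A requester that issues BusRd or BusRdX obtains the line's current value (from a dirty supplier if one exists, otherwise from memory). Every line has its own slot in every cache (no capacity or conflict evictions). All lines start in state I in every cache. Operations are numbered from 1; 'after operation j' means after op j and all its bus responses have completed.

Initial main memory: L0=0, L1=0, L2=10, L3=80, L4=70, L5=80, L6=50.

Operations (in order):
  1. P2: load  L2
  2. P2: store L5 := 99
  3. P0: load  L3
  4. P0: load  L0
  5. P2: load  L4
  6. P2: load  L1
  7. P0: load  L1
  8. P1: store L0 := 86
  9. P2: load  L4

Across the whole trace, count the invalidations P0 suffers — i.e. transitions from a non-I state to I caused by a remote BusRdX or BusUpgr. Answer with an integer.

invalidations = 1

1. P2: load  L2  bus=[BusRd]  L2: P0=I P1=I P2=E  mem[L2]=10
2. P2: store L5 := 99  bus=[BusRdX]  L5: P0=I P1=I P2=M  mem[L5]=80
3. P0: load  L3  bus=[BusRd]  L3: P0=E P1=I P2=I  mem[L3]=80
4. P0: load  L0  bus=[BusRd]  L0: P0=E P1=I P2=I  mem[L0]=0
5. P2: load  L4  bus=[BusRd]  L4: P0=I P1=I P2=E  mem[L4]=70
6. P2: load  L1  bus=[BusRd]  L1: P0=I P1=I P2=E  mem[L1]=0
7. P0: load  L1  bus=[BusRd]  L1: P0=S P1=I P2=S  mem[L1]=0
8. P1: store L0 := 86  bus=[BusRdX]  L0: P0=I P1=M P2=I  mem[L0]=0
9. P2: load  L4  bus=[-]  L4: P0=I P1=I P2=E  mem[L4]=70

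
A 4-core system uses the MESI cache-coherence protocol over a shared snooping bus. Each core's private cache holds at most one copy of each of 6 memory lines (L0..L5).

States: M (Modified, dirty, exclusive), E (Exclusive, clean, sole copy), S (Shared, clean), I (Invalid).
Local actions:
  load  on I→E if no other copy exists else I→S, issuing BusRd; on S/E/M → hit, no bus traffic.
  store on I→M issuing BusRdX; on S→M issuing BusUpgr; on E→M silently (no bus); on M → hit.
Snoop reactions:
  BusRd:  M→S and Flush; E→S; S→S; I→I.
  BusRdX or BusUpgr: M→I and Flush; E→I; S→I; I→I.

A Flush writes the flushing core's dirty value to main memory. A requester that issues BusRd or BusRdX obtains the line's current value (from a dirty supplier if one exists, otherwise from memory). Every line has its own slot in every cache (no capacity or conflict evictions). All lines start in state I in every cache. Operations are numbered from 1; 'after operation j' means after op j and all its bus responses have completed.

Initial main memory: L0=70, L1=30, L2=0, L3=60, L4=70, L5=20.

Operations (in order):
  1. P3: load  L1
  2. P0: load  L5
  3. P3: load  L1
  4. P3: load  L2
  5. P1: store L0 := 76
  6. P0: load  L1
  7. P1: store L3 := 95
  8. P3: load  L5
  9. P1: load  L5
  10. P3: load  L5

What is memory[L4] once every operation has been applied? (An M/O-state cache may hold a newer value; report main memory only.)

step 1: P3: load  L1  ⟶  IIIE  (L1)  txn=BusRd  M[L1]=30
step 2: P0: load  L5  ⟶  EIII  (L5)  txn=BusRd  M[L5]=20
step 3: P3: load  L1  ⟶  IIIE  (L1)  txn=∅  M[L1]=30
step 4: P3: load  L2  ⟶  IIIE  (L2)  txn=BusRd  M[L2]=0
step 5: P1: store L0 := 76  ⟶  IMII  (L0)  txn=BusRdX  M[L0]=70
step 6: P0: load  L1  ⟶  SIIS  (L1)  txn=BusRd  M[L1]=30
step 7: P1: store L3 := 95  ⟶  IMII  (L3)  txn=BusRdX  M[L3]=60
step 8: P3: load  L5  ⟶  SIIS  (L5)  txn=BusRd  M[L5]=20
step 9: P1: load  L5  ⟶  SSIS  (L5)  txn=BusRd  M[L5]=20
step 10: P3: load  L5  ⟶  SSIS  (L5)  txn=∅  M[L5]=20

memory[L4] = 70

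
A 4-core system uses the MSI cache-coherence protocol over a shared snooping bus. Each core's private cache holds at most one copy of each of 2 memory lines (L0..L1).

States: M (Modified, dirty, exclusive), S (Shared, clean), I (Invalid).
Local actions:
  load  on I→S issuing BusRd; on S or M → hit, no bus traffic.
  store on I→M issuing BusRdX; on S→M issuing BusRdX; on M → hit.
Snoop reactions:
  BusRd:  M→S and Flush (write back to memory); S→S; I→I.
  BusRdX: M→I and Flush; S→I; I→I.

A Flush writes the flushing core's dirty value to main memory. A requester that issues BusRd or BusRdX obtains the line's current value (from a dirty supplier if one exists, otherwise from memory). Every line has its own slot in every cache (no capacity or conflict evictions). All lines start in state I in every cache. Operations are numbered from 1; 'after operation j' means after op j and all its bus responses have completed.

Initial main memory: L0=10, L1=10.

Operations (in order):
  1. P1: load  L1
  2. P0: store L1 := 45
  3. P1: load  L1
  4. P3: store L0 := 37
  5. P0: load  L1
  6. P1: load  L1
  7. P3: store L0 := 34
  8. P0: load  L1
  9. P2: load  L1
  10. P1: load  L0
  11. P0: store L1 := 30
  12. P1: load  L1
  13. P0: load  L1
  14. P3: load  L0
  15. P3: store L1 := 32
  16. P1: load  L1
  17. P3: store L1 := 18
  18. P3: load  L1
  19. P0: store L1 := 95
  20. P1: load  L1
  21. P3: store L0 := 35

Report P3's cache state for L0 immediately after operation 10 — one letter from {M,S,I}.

step 1: P1: load  L1  ⟶  ISII  (L1)  txn=BusRd  M[L1]=10
step 2: P0: store L1 := 45  ⟶  MIII  (L1)  txn=BusRdX  M[L1]=10
step 3: P1: load  L1  ⟶  SSII  (L1)  txn=BusRd+Flush  M[L1]=45
step 4: P3: store L0 := 37  ⟶  IIIM  (L0)  txn=BusRdX  M[L0]=10
step 5: P0: load  L1  ⟶  SSII  (L1)  txn=∅  M[L1]=45
step 6: P1: load  L1  ⟶  SSII  (L1)  txn=∅  M[L1]=45
step 7: P3: store L0 := 34  ⟶  IIIM  (L0)  txn=∅  M[L0]=10
step 8: P0: load  L1  ⟶  SSII  (L1)  txn=∅  M[L1]=45
step 9: P2: load  L1  ⟶  SSSI  (L1)  txn=BusRd  M[L1]=45
step 10: P1: load  L0  ⟶  ISIS  (L0)  txn=BusRd+Flush  M[L0]=34
step 11: P0: store L1 := 30  ⟶  MIII  (L1)  txn=BusRdX  M[L1]=45
step 12: P1: load  L1  ⟶  SSII  (L1)  txn=BusRd+Flush  M[L1]=30
step 13: P0: load  L1  ⟶  SSII  (L1)  txn=∅  M[L1]=30
step 14: P3: load  L0  ⟶  ISIS  (L0)  txn=∅  M[L0]=34
step 15: P3: store L1 := 32  ⟶  IIIM  (L1)  txn=BusRdX  M[L1]=30
step 16: P1: load  L1  ⟶  ISIS  (L1)  txn=BusRd+Flush  M[L1]=32
step 17: P3: store L1 := 18  ⟶  IIIM  (L1)  txn=BusRdX  M[L1]=32
step 18: P3: load  L1  ⟶  IIIM  (L1)  txn=∅  M[L1]=32
step 19: P0: store L1 := 95  ⟶  MIII  (L1)  txn=BusRdX+Flush  M[L1]=18
step 20: P1: load  L1  ⟶  SSII  (L1)  txn=BusRd+Flush  M[L1]=95
step 21: P3: store L0 := 35  ⟶  IIIM  (L0)  txn=BusRdX  M[L0]=34

state = S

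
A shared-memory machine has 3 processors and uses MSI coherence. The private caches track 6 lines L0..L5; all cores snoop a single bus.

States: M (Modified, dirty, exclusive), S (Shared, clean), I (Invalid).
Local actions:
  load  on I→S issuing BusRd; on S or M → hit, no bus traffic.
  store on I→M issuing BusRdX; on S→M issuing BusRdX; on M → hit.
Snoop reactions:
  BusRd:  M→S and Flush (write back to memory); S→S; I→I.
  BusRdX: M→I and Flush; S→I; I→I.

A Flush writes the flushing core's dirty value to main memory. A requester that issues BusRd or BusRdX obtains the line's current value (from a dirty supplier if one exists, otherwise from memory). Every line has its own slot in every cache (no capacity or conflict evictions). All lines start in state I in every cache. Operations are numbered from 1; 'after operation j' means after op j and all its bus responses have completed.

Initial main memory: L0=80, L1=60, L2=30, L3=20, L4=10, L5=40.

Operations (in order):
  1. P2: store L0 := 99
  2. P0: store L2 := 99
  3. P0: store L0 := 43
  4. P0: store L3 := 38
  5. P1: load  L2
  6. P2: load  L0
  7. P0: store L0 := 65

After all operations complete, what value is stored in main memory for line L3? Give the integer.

  op1 P2: store L0 := 99 → I/I/M on L0; bus BusRdX; mem=80
  op2 P0: store L2 := 99 → M/I/I on L2; bus BusRdX; mem=30
  op3 P0: store L0 := 43 → M/I/I on L0; bus BusRdX Flush; mem=99
  op4 P0: store L3 := 38 → M/I/I on L3; bus BusRdX; mem=20
  op5 P1: load  L2 → S/S/I on L2; bus BusRd Flush; mem=99
  op6 P2: load  L0 → S/I/S on L0; bus BusRd Flush; mem=43
  op7 P0: store L0 := 65 → M/I/I on L0; bus BusRdX; mem=43

memory[L3] = 20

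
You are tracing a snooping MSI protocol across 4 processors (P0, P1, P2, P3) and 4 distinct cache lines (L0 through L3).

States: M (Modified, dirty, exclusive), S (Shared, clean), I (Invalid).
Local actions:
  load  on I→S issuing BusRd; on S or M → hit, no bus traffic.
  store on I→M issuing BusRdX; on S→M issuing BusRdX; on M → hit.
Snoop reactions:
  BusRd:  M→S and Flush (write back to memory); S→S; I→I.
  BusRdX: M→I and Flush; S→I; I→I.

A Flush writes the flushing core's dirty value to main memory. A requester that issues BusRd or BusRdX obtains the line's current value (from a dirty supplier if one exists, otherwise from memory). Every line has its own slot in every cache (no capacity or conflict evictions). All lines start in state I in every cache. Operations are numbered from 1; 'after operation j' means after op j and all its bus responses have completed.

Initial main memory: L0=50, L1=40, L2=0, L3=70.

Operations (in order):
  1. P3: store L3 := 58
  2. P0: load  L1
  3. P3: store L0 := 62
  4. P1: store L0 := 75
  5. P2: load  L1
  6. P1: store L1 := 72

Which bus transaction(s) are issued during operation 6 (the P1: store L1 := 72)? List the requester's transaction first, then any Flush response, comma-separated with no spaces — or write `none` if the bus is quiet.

bus = BusRdX

[1] P3: store L3 := 58 | P0:I, P1:I, P2:I, P3:M(58) | bus: BusRdX
[2] P0: load  L1 | P0:S(40), P1:I, P2:I, P3:I | bus: BusRd
[3] P3: store L0 := 62 | P0:I, P1:I, P2:I, P3:M(62) | bus: BusRdX
[4] P1: store L0 := 75 | P0:I, P1:M(75), P2:I, P3:I | bus: BusRdX,Flush
[5] P2: load  L1 | P0:S(40), P1:I, P2:S(40), P3:I | bus: BusRd
[6] P1: store L1 := 72 | P0:I, P1:M(72), P2:I, P3:I | bus: BusRdX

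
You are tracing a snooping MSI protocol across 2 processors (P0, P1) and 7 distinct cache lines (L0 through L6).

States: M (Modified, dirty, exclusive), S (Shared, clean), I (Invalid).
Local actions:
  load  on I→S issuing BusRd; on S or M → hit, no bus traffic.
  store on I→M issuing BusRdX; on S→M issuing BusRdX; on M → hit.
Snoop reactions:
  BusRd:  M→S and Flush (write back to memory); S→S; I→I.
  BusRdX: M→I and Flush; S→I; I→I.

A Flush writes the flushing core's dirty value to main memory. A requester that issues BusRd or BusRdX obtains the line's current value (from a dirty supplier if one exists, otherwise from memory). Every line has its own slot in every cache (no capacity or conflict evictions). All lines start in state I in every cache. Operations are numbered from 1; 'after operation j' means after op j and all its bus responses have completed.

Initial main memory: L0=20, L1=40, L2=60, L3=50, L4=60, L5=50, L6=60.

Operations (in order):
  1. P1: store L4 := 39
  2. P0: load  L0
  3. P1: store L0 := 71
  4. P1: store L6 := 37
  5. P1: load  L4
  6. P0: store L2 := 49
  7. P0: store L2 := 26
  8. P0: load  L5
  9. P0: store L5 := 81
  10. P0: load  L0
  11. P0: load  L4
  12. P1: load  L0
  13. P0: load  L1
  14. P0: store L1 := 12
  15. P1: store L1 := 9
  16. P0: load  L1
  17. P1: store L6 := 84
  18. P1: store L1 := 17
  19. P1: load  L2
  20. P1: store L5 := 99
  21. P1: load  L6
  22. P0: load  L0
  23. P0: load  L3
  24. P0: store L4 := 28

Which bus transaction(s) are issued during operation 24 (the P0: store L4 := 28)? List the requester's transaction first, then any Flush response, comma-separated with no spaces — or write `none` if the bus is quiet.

bus = BusRdX

1. P1: store L4 := 39  bus=[BusRdX]  L4: P0=I P1=M  mem[L4]=60
2. P0: load  L0  bus=[BusRd]  L0: P0=S P1=I  mem[L0]=20
3. P1: store L0 := 71  bus=[BusRdX]  L0: P0=I P1=M  mem[L0]=20
4. P1: store L6 := 37  bus=[BusRdX]  L6: P0=I P1=M  mem[L6]=60
5. P1: load  L4  bus=[-]  L4: P0=I P1=M  mem[L4]=60
6. P0: store L2 := 49  bus=[BusRdX]  L2: P0=M P1=I  mem[L2]=60
7. P0: store L2 := 26  bus=[-]  L2: P0=M P1=I  mem[L2]=60
8. P0: load  L5  bus=[BusRd]  L5: P0=S P1=I  mem[L5]=50
9. P0: store L5 := 81  bus=[BusRdX]  L5: P0=M P1=I  mem[L5]=50
10. P0: load  L0  bus=[BusRd,Flush]  L0: P0=S P1=S  mem[L0]=71
11. P0: load  L4  bus=[BusRd,Flush]  L4: P0=S P1=S  mem[L4]=39
12. P1: load  L0  bus=[-]  L0: P0=S P1=S  mem[L0]=71
13. P0: load  L1  bus=[BusRd]  L1: P0=S P1=I  mem[L1]=40
14. P0: store L1 := 12  bus=[BusRdX]  L1: P0=M P1=I  mem[L1]=40
15. P1: store L1 := 9  bus=[BusRdX,Flush]  L1: P0=I P1=M  mem[L1]=12
16. P0: load  L1  bus=[BusRd,Flush]  L1: P0=S P1=S  mem[L1]=9
17. P1: store L6 := 84  bus=[-]  L6: P0=I P1=M  mem[L6]=60
18. P1: store L1 := 17  bus=[BusRdX]  L1: P0=I P1=M  mem[L1]=9
19. P1: load  L2  bus=[BusRd,Flush]  L2: P0=S P1=S  mem[L2]=26
20. P1: store L5 := 99  bus=[BusRdX,Flush]  L5: P0=I P1=M  mem[L5]=81
21. P1: load  L6  bus=[-]  L6: P0=I P1=M  mem[L6]=60
22. P0: load  L0  bus=[-]  L0: P0=S P1=S  mem[L0]=71
23. P0: load  L3  bus=[BusRd]  L3: P0=S P1=I  mem[L3]=50
24. P0: store L4 := 28  bus=[BusRdX]  L4: P0=M P1=I  mem[L4]=39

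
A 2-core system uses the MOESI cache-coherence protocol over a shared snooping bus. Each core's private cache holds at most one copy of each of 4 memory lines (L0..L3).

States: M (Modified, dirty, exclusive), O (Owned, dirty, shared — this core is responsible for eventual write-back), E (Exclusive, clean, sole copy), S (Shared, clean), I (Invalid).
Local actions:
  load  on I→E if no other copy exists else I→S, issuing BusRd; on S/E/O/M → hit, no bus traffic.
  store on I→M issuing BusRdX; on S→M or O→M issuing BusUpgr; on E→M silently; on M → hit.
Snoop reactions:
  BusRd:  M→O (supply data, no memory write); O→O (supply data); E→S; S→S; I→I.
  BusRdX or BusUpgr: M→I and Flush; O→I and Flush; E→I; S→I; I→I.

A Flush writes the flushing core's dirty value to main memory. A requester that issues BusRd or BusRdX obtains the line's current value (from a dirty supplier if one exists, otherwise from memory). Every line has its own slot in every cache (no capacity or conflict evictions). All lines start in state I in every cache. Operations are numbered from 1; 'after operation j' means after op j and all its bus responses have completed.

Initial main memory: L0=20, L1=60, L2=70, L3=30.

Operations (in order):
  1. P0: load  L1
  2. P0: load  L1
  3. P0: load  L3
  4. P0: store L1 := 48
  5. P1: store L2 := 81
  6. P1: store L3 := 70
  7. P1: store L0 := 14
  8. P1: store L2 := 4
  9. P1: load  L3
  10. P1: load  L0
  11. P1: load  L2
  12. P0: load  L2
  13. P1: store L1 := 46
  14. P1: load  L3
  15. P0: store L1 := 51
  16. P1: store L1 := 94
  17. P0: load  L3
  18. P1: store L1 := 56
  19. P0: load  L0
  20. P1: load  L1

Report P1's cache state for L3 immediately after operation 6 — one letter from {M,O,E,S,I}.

1. P0: load  L1  bus=[BusRd]  L1: P0=E P1=I  mem[L1]=60
2. P0: load  L1  bus=[-]  L1: P0=E P1=I  mem[L1]=60
3. P0: load  L3  bus=[BusRd]  L3: P0=E P1=I  mem[L3]=30
4. P0: store L1 := 48  bus=[-]  L1: P0=M P1=I  mem[L1]=60
5. P1: store L2 := 81  bus=[BusRdX]  L2: P0=I P1=M  mem[L2]=70
6. P1: store L3 := 70  bus=[BusRdX]  L3: P0=I P1=M  mem[L3]=30
7. P1: store L0 := 14  bus=[BusRdX]  L0: P0=I P1=M  mem[L0]=20
8. P1: store L2 := 4  bus=[-]  L2: P0=I P1=M  mem[L2]=70
9. P1: load  L3  bus=[-]  L3: P0=I P1=M  mem[L3]=30
10. P1: load  L0  bus=[-]  L0: P0=I P1=M  mem[L0]=20
11. P1: load  L2  bus=[-]  L2: P0=I P1=M  mem[L2]=70
12. P0: load  L2  bus=[BusRd]  L2: P0=S P1=O  mem[L2]=70
13. P1: store L1 := 46  bus=[BusRdX,Flush]  L1: P0=I P1=M  mem[L1]=48
14. P1: load  L3  bus=[-]  L3: P0=I P1=M  mem[L3]=30
15. P0: store L1 := 51  bus=[BusRdX,Flush]  L1: P0=M P1=I  mem[L1]=46
16. P1: store L1 := 94  bus=[BusRdX,Flush]  L1: P0=I P1=M  mem[L1]=51
17. P0: load  L3  bus=[BusRd]  L3: P0=S P1=O  mem[L3]=30
18. P1: store L1 := 56  bus=[-]  L1: P0=I P1=M  mem[L1]=51
19. P0: load  L0  bus=[BusRd]  L0: P0=S P1=O  mem[L0]=20
20. P1: load  L1  bus=[-]  L1: P0=I P1=M  mem[L1]=51

state = M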